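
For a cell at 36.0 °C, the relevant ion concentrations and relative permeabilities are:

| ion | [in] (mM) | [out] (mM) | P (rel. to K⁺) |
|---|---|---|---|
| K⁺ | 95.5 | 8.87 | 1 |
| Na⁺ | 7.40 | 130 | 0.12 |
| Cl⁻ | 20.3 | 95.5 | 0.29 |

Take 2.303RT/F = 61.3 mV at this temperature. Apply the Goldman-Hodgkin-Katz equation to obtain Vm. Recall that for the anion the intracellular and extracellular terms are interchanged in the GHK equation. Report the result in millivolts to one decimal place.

Vm = 61.3 · log₁₀[(Σ P·[cation]ₒ + Σ P·[anion]ᵢ) / (Σ P·[cation]ᵢ + Σ P·[anion]ₒ)]
Numerator = 1×8.87 + 0.12×130 + 0.29×20.3 = 30.36
Denominator = 1×95.5 + 0.12×7.40 + 0.29×95.5 = 124.1
Vm = 61.3 · log₁₀(0.24465) = 61.3 × (-0.6115) = -37.48 mV

-37.5 mV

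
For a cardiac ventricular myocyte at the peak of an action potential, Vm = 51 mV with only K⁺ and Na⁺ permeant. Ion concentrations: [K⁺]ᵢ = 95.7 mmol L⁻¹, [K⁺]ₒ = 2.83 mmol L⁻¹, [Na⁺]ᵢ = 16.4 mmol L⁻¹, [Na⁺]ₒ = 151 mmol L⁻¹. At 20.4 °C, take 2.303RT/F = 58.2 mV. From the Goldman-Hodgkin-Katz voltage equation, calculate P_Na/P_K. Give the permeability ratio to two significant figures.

Let α = P_Na/P_K. GHK: Vm = 58.2·log₁₀[(Kₒ + α·Naₒ)/(Kᵢ + α·Naᵢ)].
10^(Vm/58.2) = 10^(51.0/58.2) = 7.5212
So 7.5212·(Kᵢ + α·Naᵢ) = Kₒ + α·Naₒ → α = (7.5212·95.7 − 2.83) / (151.0 − 7.5212·16.4)
α = (719.8 − 2.83) / (151.0 − 123.3) = 717/27.65 = 25.93

26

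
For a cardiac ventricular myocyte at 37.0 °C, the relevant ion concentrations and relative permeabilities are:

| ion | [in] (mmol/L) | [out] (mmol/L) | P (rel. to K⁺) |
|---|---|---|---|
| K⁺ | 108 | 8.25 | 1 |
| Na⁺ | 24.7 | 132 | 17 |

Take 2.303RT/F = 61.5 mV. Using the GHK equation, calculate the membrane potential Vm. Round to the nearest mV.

39 mV

Vm = 61.5 · log₁₀[(Σ P·[cation]ₒ + Σ P·[anion]ᵢ) / (Σ P·[cation]ᵢ + Σ P·[anion]ₒ)]
Numerator = 1×8.25 + 17×132 = 2252
Denominator = 1×108 + 17×24.7 = 527.9
Vm = 61.5 · log₁₀(4.2664) = 61.5 × (0.6301) = 38.75 mV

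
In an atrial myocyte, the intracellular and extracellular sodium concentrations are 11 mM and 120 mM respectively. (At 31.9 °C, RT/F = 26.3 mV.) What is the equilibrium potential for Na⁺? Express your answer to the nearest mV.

63 mV

E = (26.3/z) · ln([Na⁺]_out/[Na⁺]_in) with z = +1.
= (26.3/1) · ln(120/11) = 26.30 · ln(10.91)
= 26.30 · (2.3896) = 62.85 mV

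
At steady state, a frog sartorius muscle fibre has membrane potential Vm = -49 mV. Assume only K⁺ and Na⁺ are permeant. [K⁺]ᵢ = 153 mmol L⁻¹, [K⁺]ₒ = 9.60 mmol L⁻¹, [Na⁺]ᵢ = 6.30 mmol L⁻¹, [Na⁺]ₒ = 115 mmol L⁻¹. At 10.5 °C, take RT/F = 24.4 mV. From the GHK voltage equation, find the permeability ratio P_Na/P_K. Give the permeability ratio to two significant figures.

Let α = P_Na/P_K. GHK: Vm = 24.4·ln[(Kₒ + α·Naₒ)/(Kᵢ + α·Naᵢ)].
e^(Vm/24.4) = e^(-49.0/24.4) = 0.13423
So 0.13423·(Kᵢ + α·Naᵢ) = Kₒ + α·Naₒ → α = (0.13423·153.0 − 9.6) / (115.0 − 0.13423·6.3)
α = (20.54 − 9.6) / (115.0 − 0.8457) = 10.94/114.2 = 0.09581

0.096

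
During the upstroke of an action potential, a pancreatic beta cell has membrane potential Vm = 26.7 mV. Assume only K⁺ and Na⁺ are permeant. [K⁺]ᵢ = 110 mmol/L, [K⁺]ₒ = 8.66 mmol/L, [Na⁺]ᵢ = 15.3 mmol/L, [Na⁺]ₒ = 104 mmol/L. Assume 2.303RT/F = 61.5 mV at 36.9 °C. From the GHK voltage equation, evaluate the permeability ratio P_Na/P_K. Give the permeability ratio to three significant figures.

4.65

Let α = P_Na/P_K. GHK: Vm = 61.5·log₁₀[(Kₒ + α·Naₒ)/(Kᵢ + α·Naᵢ)].
10^(Vm/61.5) = 10^(26.7/61.5) = 2.7174
So 2.7174·(Kᵢ + α·Naᵢ) = Kₒ + α·Naₒ → α = (2.7174·110.0 − 8.66) / (104.0 − 2.7174·15.3)
α = (298.9 − 8.66) / (104.0 − 41.58) = 290.2/62.42 = 4.65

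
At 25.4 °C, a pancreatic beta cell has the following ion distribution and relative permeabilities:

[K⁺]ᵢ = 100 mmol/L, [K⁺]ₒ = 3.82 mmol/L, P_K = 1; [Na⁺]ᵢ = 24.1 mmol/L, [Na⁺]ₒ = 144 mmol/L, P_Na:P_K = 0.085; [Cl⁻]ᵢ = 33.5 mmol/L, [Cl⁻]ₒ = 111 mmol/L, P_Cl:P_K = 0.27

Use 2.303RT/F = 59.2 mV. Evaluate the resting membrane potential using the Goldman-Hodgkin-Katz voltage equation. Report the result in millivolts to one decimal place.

-42.7 mV

Vm = 59.2 · log₁₀[(Σ P·[cation]ₒ + Σ P·[anion]ᵢ) / (Σ P·[cation]ᵢ + Σ P·[anion]ₒ)]
Numerator = 1×3.82 + 0.085×144 + 0.27×33.5 = 25.1
Denominator = 1×100 + 0.085×24.1 + 0.27×111 = 132
Vm = 59.2 · log₁₀(0.19016) = 59.2 × (-0.7209) = -42.68 mV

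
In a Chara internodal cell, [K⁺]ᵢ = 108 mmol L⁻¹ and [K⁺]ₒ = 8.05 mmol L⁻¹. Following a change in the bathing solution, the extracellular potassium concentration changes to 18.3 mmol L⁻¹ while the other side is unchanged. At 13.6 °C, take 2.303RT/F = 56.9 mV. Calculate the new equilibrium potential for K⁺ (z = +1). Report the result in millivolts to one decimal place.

After the shift: [K⁺]_out = 18.3, [K⁺]_in = 108 mmol L⁻¹.
E_new = (56.9/1)·log₁₀(18.3/108) = 56.90 · (-0.7710) = -43.87 mV

-43.9 mV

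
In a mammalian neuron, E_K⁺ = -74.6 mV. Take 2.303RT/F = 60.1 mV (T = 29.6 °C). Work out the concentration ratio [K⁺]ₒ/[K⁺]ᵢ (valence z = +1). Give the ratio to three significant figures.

log₁₀([out]/[in]) = E·z/(60.1) = -74.6 × 1 / 60.1 = -1.2413
[out]/[in] = 10^(-1.2413) = 0.05738

0.0574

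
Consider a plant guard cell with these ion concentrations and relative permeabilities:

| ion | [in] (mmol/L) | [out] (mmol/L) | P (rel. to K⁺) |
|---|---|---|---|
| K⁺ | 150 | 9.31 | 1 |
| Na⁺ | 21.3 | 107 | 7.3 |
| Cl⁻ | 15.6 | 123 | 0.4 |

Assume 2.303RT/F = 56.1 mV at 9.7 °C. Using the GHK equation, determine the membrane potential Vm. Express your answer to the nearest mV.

Vm = 56.1 · log₁₀[(Σ P·[cation]ₒ + Σ P·[anion]ᵢ) / (Σ P·[cation]ᵢ + Σ P·[anion]ₒ)]
Numerator = 1×9.31 + 7.3×107 + 0.4×15.6 = 796.6
Denominator = 1×150 + 7.3×21.3 + 0.4×123 = 354.7
Vm = 56.1 · log₁₀(2.246) = 56.1 × (0.3514) = 19.71 mV

20 mV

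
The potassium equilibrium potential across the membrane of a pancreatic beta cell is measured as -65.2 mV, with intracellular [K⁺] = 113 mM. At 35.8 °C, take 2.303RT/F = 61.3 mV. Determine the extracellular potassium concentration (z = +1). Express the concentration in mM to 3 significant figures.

Nernst: E = (61.3/1) · log₁₀([out]/[in]), so log₁₀([out]/[in]) = -65.2 × 1 / 61.3 = -1.0636.
[out]/[in] = 10^(-1.0636) = 0.08637.
[out] = 0.08637 × 113 = 9.76 mM.

9.76 mM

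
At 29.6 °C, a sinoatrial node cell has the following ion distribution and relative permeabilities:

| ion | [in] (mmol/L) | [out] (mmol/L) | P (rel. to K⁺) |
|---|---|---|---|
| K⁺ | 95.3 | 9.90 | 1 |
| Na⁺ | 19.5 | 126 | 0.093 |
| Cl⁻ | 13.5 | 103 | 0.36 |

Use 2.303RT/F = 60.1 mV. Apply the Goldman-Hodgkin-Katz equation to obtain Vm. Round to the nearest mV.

-42 mV

Vm = 60.1 · log₁₀[(Σ P·[cation]ₒ + Σ P·[anion]ᵢ) / (Σ P·[cation]ᵢ + Σ P·[anion]ₒ)]
Numerator = 1×9.90 + 0.093×126 + 0.36×13.5 = 26.48
Denominator = 1×95.3 + 0.093×19.5 + 0.36×103 = 134.2
Vm = 60.1 · log₁₀(0.19731) = 60.1 × (-0.7048) = -42.36 mV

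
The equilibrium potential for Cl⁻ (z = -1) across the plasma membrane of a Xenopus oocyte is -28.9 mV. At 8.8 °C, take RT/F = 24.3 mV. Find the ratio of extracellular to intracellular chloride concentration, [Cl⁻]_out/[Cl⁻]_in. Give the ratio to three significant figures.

3.28

ln([out]/[in]) = E·z/(24.3) = -28.9 × -1 / 24.3 = 1.1893
[out]/[in] = e^(1.1893) = 3.285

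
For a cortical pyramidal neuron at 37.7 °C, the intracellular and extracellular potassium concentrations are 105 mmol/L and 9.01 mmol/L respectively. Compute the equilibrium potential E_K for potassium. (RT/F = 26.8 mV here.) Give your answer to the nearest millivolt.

E = (26.8/z) · ln([K⁺]_out/[K⁺]_in) with z = +1.
= (26.8/1) · ln(9.01/105) = 26.80 · ln(0.08581)
= 26.80 · (-2.4556) = -65.81 mV

-66 mV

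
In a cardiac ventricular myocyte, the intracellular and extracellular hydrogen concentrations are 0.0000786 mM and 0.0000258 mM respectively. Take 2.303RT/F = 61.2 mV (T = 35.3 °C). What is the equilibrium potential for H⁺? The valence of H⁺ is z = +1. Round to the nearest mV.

-30 mV

E = (61.2/z) · log₁₀([H⁺]_out/[H⁺]_in) with z = +1.
= (61.2/1) · log₁₀(0.0000258/0.0000786) = 61.20 · log₁₀(0.3282)
= 61.20 · (-0.4838) = -29.61 mV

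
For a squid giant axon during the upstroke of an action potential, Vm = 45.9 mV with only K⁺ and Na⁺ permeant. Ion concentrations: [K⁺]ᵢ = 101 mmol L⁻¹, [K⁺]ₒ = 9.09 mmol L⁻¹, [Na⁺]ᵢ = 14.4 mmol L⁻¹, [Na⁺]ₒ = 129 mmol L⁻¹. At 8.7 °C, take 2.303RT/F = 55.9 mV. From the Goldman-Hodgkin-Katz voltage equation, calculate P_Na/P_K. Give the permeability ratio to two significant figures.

20

Let α = P_Na/P_K. GHK: Vm = 55.9·log₁₀[(Kₒ + α·Naₒ)/(Kᵢ + α·Naᵢ)].
10^(Vm/55.9) = 10^(45.9/55.9) = 6.6238
So 6.6238·(Kᵢ + α·Naᵢ) = Kₒ + α·Naₒ → α = (6.6238·101.0 − 9.09) / (129.0 − 6.6238·14.4)
α = (669 − 9.09) / (129.0 − 95.38) = 659.9/33.62 = 19.63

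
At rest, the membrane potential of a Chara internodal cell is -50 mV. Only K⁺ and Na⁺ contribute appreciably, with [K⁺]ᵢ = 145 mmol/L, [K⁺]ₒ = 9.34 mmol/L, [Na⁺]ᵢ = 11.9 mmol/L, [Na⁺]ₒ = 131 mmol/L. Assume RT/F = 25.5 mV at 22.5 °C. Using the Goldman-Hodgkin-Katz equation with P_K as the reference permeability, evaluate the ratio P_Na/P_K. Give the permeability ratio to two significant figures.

0.086

Let α = P_Na/P_K. GHK: Vm = 25.5·ln[(Kₒ + α·Naₒ)/(Kᵢ + α·Naᵢ)].
e^(Vm/25.5) = e^(-50.0/25.5) = 0.14075
So 0.14075·(Kᵢ + α·Naᵢ) = Kₒ + α·Naₒ → α = (0.14075·145.0 − 9.34) / (131.0 − 0.14075·11.9)
α = (20.41 − 9.34) / (131.0 − 1.675) = 11.07/129.3 = 0.08559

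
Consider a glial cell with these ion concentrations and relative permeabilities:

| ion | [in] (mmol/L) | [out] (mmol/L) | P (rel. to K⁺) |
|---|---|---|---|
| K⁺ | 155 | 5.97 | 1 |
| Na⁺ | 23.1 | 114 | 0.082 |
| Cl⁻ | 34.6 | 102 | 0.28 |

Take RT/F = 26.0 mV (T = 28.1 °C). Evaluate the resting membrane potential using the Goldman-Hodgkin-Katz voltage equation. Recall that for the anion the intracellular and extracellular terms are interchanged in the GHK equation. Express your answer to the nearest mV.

Vm = 26.0 · ln[(Σ P·[cation]ₒ + Σ P·[anion]ᵢ) / (Σ P·[cation]ᵢ + Σ P·[anion]ₒ)]
Numerator = 1×5.97 + 0.082×114 + 0.28×34.6 = 25.01
Denominator = 1×155 + 0.082×23.1 + 0.28×102 = 185.5
Vm = 26.0 · ln(0.13484) = 26.0 × (-2.0037) = -52.10 mV

-52 mV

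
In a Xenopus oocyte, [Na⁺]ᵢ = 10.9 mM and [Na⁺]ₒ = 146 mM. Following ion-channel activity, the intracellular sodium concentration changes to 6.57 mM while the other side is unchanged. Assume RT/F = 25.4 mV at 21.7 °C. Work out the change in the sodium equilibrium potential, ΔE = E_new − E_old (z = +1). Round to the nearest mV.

E_old = (25.4/1)·ln(146/10.9) = 65.91 mV
E_new = (25.4/1)·ln(146/6.57) = 78.77 mV
ΔE = 78.77 − (65.91) = 12.86 mV

13 mV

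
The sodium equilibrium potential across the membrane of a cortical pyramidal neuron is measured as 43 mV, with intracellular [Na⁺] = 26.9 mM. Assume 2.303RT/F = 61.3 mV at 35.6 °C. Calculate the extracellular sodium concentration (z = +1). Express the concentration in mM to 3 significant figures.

Nernst: E = (61.3/1) · log₁₀([out]/[in]), so log₁₀([out]/[in]) = 43.0 × 1 / 61.3 = 0.7015.
[out]/[in] = 10^(0.7015) = 5.029.
[out] = 5.029 × 26.9 = 135.3 mM.

135 mM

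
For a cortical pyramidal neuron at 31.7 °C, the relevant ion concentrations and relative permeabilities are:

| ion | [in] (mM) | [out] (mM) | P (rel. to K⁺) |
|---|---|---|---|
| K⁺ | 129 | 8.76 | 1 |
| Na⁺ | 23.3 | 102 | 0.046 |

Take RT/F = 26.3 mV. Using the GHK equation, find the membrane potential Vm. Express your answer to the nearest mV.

Vm = 26.3 · ln[(Σ P·[cation]ₒ + Σ P·[anion]ᵢ) / (Σ P·[cation]ᵢ + Σ P·[anion]ₒ)]
Numerator = 1×8.76 + 0.046×102 = 13.45
Denominator = 1×129 + 0.046×23.3 = 130.1
Vm = 26.3 · ln(0.10342) = 26.3 × (-2.2690) = -59.67 mV

-60 mV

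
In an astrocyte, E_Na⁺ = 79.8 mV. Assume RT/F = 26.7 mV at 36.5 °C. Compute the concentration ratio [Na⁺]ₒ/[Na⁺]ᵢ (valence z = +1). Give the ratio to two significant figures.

20

ln([out]/[in]) = E·z/(26.7) = 79.8 × 1 / 26.7 = 2.9888
[out]/[in] = e^(2.9888) = 19.86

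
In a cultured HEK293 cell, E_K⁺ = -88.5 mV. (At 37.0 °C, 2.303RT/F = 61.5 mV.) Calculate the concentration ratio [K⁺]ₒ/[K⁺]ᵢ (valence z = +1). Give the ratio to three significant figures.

log₁₀([out]/[in]) = E·z/(61.5) = -88.5 × 1 / 61.5 = -1.4390
[out]/[in] = 10^(-1.4390) = 0.03639

0.0364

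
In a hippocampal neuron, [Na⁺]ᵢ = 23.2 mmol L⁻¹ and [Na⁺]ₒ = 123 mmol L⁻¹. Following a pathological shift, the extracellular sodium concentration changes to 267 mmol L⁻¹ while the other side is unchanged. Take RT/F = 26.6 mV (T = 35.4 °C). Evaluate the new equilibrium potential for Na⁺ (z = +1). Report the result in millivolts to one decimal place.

65.0 mV

After the shift: [Na⁺]_out = 267, [Na⁺]_in = 23.2 mmol L⁻¹.
E_new = (26.6/1)·ln(267/23.2) = 26.60 · (2.4431) = 64.99 mV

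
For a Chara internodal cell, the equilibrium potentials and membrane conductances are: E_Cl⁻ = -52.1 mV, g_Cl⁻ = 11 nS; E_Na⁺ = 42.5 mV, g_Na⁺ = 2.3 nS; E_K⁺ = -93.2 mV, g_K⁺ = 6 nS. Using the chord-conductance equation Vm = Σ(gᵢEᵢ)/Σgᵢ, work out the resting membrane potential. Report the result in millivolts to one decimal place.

-53.6 mV

Σ gᵢEᵢ = 11·(-52.1) + 2.3·(42.5) + 6·(-93.2) = -1034.55
Σ gᵢ = 11 + 2.3 + 6 = 19.3
Vm = -1034.55 / 19.3 = -53.60 mV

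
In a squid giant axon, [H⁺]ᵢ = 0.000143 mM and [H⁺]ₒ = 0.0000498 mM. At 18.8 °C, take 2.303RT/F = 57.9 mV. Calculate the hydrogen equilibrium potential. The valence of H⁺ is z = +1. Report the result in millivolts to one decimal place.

-26.5 mV

E = (57.9/z) · log₁₀([H⁺]_out/[H⁺]_in) with z = +1.
= (57.9/1) · log₁₀(0.0000498/0.000143) = 57.90 · log₁₀(0.3483)
= 57.90 · (-0.4581) = -26.52 mV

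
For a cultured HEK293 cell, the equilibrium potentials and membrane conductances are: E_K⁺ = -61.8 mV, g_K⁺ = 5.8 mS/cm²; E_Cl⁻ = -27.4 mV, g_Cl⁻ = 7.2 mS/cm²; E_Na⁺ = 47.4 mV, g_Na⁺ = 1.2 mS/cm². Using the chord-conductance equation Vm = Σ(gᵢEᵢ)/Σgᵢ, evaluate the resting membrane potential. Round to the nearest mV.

Σ gᵢEᵢ = 5.8·(-61.8) + 7.2·(-27.4) + 1.2·(47.4) = -498.84
Σ gᵢ = 5.8 + 7.2 + 1.2 = 14.2
Vm = -498.84 / 14.2 = -35.13 mV

-35 mV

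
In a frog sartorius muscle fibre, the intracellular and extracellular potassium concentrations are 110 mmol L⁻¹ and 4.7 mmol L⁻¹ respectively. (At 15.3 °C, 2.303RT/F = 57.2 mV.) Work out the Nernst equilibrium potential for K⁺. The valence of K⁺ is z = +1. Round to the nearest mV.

E = (57.2/z) · log₁₀([K⁺]_out/[K⁺]_in) with z = +1.
= (57.2/1) · log₁₀(4.7/110) = 57.20 · log₁₀(0.04273)
= 57.20 · (-1.3693) = -78.32 mV

-78 mV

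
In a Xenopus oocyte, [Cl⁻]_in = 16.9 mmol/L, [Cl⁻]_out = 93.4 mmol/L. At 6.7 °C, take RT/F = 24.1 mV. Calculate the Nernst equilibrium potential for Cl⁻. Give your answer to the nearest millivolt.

-41 mV

E = (24.1/z) · ln([Cl⁻]_out/[Cl⁻]_in) with z = -1.
For an anion, dividing by z = -1 reverses the sign.
= (24.1/-1) · ln(93.4/16.9) = -24.10 · ln(5.527)
= -24.10 · (1.7096) = -41.20 mV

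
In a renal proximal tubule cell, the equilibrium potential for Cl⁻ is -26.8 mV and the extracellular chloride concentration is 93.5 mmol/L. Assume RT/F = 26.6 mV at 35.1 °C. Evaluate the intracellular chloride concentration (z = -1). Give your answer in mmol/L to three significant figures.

34.1 mmol/L

Nernst: E = (26.6/-1) · ln([out]/[in]), so ln([out]/[in]) = -26.8 × -1 / 26.6 = 1.0075.
[out]/[in] = e^(1.0075) = 2.739.
[in] = 93.5 / 2.739 = 34.14 mmol/L.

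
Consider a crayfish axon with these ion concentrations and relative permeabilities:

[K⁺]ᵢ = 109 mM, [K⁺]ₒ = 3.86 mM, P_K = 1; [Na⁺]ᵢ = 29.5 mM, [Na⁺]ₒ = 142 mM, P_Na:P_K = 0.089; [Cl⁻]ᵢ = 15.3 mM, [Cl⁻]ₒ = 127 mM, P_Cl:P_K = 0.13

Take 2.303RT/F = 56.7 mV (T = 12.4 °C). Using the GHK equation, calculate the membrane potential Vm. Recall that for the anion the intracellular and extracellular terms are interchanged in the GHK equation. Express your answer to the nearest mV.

Vm = 56.7 · log₁₀[(Σ P·[cation]ₒ + Σ P·[anion]ᵢ) / (Σ P·[cation]ᵢ + Σ P·[anion]ₒ)]
Numerator = 1×3.86 + 0.089×142 + 0.13×15.3 = 18.49
Denominator = 1×109 + 0.089×29.5 + 0.13×127 = 128.1
Vm = 56.7 · log₁₀(0.14428) = 56.7 × (-0.8408) = -47.67 mV

-48 mV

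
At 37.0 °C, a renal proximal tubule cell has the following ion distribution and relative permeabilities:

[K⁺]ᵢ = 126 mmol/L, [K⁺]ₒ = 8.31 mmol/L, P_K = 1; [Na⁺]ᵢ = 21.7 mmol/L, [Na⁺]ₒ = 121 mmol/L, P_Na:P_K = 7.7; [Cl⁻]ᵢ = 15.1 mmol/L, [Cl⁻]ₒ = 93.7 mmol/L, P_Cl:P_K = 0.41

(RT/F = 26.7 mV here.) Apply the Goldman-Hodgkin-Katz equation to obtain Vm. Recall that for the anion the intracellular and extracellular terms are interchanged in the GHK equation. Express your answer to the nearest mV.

Vm = 26.7 · ln[(Σ P·[cation]ₒ + Σ P·[anion]ᵢ) / (Σ P·[cation]ᵢ + Σ P·[anion]ₒ)]
Numerator = 1×8.31 + 7.7×121 + 0.41×15.1 = 946.2
Denominator = 1×126 + 7.7×21.7 + 0.41×93.7 = 331.5
Vm = 26.7 · ln(2.8542) = 26.7 × (1.0488) = 28.00 mV

28 mV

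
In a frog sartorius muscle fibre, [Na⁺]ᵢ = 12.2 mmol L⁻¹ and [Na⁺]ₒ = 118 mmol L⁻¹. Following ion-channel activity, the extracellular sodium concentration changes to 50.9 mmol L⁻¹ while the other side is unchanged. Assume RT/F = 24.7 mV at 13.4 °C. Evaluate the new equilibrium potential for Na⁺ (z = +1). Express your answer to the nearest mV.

After the shift: [Na⁺]_out = 50.9, [Na⁺]_in = 12.2 mmol L⁻¹.
E_new = (24.7/1)·ln(50.9/12.2) = 24.70 · (1.4284) = 35.28 mV

35 mV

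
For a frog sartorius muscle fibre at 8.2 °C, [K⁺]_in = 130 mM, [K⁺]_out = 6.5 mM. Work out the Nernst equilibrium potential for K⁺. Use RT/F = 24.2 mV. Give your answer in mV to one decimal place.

-72.5 mV

E = (24.2/z) · ln([K⁺]_out/[K⁺]_in) with z = +1.
= (24.2/1) · ln(6.5/130) = 24.20 · ln(0.05)
= 24.20 · (-2.9957) = -72.50 mV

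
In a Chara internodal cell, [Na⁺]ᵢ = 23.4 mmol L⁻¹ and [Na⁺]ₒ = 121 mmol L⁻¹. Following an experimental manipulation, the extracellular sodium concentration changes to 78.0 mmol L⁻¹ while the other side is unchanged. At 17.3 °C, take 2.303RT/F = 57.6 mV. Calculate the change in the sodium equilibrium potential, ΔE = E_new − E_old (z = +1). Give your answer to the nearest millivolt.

-11 mV

E_old = (57.6/1)·log₁₀(121/23.4) = 41.10 mV
E_new = (57.6/1)·log₁₀(78.0/23.4) = 30.12 mV
ΔE = 30.12 − (41.10) = -10.98 mV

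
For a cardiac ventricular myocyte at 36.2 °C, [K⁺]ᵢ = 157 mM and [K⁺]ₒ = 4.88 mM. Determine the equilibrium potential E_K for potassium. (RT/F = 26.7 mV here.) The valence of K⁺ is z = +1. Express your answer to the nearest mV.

E = (26.7/z) · ln([K⁺]_out/[K⁺]_in) with z = +1.
= (26.7/1) · ln(4.88/157) = 26.70 · ln(0.03108)
= 26.70 · (-3.4711) = -92.68 mV

-93 mV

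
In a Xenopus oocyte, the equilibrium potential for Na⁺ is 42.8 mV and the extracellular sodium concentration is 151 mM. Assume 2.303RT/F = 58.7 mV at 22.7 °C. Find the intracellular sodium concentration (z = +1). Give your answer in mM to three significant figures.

Nernst: E = (58.7/1) · log₁₀([out]/[in]), so log₁₀([out]/[in]) = 42.8 × 1 / 58.7 = 0.7291.
[out]/[in] = 10^(0.7291) = 5.36.
[in] = 151 / 5.36 = 28.17 mM.

28.2 mM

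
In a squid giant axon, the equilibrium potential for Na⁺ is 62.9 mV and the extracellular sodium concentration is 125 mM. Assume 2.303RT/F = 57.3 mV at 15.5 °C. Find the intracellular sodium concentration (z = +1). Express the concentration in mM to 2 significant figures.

10 mM

Nernst: E = (57.3/1) · log₁₀([out]/[in]), so log₁₀([out]/[in]) = 62.9 × 1 / 57.3 = 1.0977.
[out]/[in] = 10^(1.0977) = 12.52.
[in] = 125 / 12.52 = 9.981 mM.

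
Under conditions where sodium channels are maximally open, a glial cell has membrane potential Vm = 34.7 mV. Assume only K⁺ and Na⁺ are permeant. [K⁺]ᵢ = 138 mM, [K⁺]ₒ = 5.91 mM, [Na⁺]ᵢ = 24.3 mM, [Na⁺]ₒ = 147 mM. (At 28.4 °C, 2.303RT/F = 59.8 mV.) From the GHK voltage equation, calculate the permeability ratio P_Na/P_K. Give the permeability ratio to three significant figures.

9.51

Let α = P_Na/P_K. GHK: Vm = 59.8·log₁₀[(Kₒ + α·Naₒ)/(Kᵢ + α·Naᵢ)].
10^(Vm/59.8) = 10^(34.7/59.8) = 3.8042
So 3.8042·(Kᵢ + α·Naᵢ) = Kₒ + α·Naₒ → α = (3.8042·138.0 − 5.91) / (147.0 − 3.8042·24.3)
α = (525 − 5.91) / (147.0 − 92.44) = 519.1/54.56 = 9.514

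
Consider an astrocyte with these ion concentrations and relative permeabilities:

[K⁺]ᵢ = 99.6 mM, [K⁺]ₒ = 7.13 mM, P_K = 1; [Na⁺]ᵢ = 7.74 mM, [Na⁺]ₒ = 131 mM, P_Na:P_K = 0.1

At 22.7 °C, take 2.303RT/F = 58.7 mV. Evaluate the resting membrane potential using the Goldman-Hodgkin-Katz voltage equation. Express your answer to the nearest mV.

Vm = 58.7 · log₁₀[(Σ P·[cation]ₒ + Σ P·[anion]ᵢ) / (Σ P·[cation]ᵢ + Σ P·[anion]ₒ)]
Numerator = 1×7.13 + 0.1×131 = 20.23
Denominator = 1×99.6 + 0.1×7.74 = 100.4
Vm = 58.7 · log₁₀(0.20155) = 58.7 × (-0.6956) = -40.83 mV

-41 mV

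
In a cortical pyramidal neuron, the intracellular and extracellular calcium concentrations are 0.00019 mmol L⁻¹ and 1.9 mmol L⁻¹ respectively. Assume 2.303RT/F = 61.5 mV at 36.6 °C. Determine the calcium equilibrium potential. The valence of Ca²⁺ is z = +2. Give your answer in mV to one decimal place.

123.0 mV

E = (61.5/z) · log₁₀([Ca²⁺]_out/[Ca²⁺]_in) with z = +2.
= (61.5/2) · log₁₀(1.9/0.00019) = 30.75 · log₁₀(1e+04)
= 30.75 · (4.0000) = 123.00 mV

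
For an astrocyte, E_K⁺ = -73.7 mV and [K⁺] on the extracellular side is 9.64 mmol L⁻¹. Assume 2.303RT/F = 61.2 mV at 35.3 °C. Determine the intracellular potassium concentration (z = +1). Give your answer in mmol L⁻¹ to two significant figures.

150 mmol L⁻¹

Nernst: E = (61.2/1) · log₁₀([out]/[in]), so log₁₀([out]/[in]) = -73.7 × 1 / 61.2 = -1.2042.
[out]/[in] = 10^(-1.2042) = 0.06248.
[in] = 9.64 / 0.06248 = 154.3 mmol L⁻¹.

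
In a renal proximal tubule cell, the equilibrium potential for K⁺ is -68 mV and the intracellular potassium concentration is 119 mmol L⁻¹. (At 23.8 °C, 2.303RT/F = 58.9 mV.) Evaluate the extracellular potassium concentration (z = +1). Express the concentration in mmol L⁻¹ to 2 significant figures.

8.3 mmol L⁻¹

Nernst: E = (58.9/1) · log₁₀([out]/[in]), so log₁₀([out]/[in]) = -68.0 × 1 / 58.9 = -1.1545.
[out]/[in] = 10^(-1.1545) = 0.07006.
[out] = 0.07006 × 119 = 8.338 mmol L⁻¹.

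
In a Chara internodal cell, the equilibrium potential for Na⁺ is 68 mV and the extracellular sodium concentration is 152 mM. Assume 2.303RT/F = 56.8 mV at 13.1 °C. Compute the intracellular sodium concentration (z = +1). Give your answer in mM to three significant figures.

Nernst: E = (56.8/1) · log₁₀([out]/[in]), so log₁₀([out]/[in]) = 68.0 × 1 / 56.8 = 1.1972.
[out]/[in] = 10^(1.1972) = 15.75.
[in] = 152 / 15.75 = 9.653 mM.

9.65 mM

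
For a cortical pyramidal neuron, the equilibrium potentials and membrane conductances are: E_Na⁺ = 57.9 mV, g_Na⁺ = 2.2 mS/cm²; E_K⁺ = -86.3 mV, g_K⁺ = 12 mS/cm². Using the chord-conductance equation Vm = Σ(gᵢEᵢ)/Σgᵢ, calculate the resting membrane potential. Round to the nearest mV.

Σ gᵢEᵢ = 2.2·(57.9) + 12·(-86.3) = -908.22
Σ gᵢ = 2.2 + 12 = 14.2
Vm = -908.22 / 14.2 = -63.96 mV

-64 mV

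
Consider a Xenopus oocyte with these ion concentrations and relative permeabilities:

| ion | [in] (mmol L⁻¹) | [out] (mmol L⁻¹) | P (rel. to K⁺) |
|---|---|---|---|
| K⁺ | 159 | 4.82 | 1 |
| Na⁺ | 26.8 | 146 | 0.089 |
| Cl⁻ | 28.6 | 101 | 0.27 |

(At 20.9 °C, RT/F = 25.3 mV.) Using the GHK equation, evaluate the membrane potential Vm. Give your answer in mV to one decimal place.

Vm = 25.3 · ln[(Σ P·[cation]ₒ + Σ P·[anion]ᵢ) / (Σ P·[cation]ᵢ + Σ P·[anion]ₒ)]
Numerator = 1×4.82 + 0.089×146 + 0.27×28.6 = 25.54
Denominator = 1×159 + 0.089×26.8 + 0.27×101 = 188.7
Vm = 25.3 · ln(0.13536) = 25.3 × (-1.9998) = -50.60 mV

-50.6 mV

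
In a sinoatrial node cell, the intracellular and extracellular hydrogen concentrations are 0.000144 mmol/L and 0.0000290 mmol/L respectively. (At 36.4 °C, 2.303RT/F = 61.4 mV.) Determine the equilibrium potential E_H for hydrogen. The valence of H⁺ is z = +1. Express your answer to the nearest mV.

-43 mV

E = (61.4/z) · log₁₀([H⁺]_out/[H⁺]_in) with z = +1.
= (61.4/1) · log₁₀(0.0000290/0.000144) = 61.40 · log₁₀(0.2014)
= 61.40 · (-0.6960) = -42.73 mV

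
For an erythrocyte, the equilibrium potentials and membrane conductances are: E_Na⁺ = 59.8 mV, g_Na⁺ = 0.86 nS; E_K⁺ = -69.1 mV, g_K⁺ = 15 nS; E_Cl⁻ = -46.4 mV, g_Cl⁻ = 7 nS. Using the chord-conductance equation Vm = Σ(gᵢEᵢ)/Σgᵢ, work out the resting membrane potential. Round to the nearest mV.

-57 mV

Σ gᵢEᵢ = 0.86·(59.8) + 15·(-69.1) + 7·(-46.4) = -1309.87
Σ gᵢ = 0.86 + 15 + 7 = 22.86
Vm = -1309.87 / 22.86 = -57.30 mV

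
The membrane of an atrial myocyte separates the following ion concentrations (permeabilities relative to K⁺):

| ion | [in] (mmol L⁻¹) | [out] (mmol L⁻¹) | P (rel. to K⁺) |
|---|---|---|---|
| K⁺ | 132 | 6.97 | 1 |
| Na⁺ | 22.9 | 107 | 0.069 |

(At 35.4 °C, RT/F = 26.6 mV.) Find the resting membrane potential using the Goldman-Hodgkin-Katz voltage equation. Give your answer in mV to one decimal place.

-59.3 mV

Vm = 26.6 · ln[(Σ P·[cation]ₒ + Σ P·[anion]ᵢ) / (Σ P·[cation]ᵢ + Σ P·[anion]ₒ)]
Numerator = 1×6.97 + 0.069×107 = 14.35
Denominator = 1×132 + 0.069×22.9 = 133.6
Vm = 26.6 · ln(0.10745) = 26.6 × (-2.2307) = -59.34 mV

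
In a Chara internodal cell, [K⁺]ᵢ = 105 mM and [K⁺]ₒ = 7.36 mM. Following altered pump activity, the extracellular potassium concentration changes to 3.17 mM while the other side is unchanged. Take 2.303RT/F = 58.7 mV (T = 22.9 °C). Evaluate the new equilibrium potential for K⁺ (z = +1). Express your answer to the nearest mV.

After the shift: [K⁺]_out = 3.17, [K⁺]_in = 105 mM.
E_new = (58.7/1)·log₁₀(3.17/105) = 58.70 · (-1.5201) = -89.23 mV

-89 mV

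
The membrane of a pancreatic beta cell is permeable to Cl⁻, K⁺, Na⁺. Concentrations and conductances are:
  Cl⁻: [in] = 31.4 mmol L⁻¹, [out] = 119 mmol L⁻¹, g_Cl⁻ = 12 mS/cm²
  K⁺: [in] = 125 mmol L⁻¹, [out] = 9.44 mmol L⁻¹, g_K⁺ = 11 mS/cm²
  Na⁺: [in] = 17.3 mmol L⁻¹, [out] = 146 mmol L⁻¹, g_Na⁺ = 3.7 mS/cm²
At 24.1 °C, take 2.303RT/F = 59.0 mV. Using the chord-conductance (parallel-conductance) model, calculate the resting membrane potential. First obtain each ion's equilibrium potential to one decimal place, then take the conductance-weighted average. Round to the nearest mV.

-35 mV

E_Cl⁻ = (59.0/-1)·log₁₀(119/31.4) = -34.1 mV
E_K⁺ = (59.0/1)·log₁₀(9.44/125) = -66.2 mV
E_Na⁺ = (59.0/1)·log₁₀(146/17.3) = 54.7 mV
Vm = (Σ gᵢEᵢ)/(Σ gᵢ) = (12·-34.1 + 11·-66.2 + 3.7·54.7) / (12 + 11 + 3.7)
= -935.01 / 26.7 = -35.02 mV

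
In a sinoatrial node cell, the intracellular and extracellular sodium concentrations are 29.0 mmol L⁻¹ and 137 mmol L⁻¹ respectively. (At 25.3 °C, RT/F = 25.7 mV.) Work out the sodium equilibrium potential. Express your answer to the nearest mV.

40 mV

E = (25.7/z) · ln([Na⁺]_out/[Na⁺]_in) with z = +1.
= (25.7/1) · ln(137/29.0) = 25.70 · ln(4.724)
= 25.70 · (1.5527) = 39.90 mV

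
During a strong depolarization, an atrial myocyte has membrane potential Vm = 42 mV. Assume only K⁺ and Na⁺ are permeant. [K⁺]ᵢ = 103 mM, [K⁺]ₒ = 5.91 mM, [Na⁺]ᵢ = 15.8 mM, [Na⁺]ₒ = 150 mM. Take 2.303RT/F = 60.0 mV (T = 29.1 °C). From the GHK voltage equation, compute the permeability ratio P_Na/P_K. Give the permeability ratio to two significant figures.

7.2

Let α = P_Na/P_K. GHK: Vm = 60.0·log₁₀[(Kₒ + α·Naₒ)/(Kᵢ + α·Naᵢ)].
10^(Vm/60.0) = 10^(42.0/60.0) = 5.0119
So 5.0119·(Kᵢ + α·Naᵢ) = Kₒ + α·Naₒ → α = (5.0119·103.0 − 5.91) / (150.0 − 5.0119·15.8)
α = (516.2 − 5.91) / (150.0 − 79.19) = 510.3/70.81 = 7.207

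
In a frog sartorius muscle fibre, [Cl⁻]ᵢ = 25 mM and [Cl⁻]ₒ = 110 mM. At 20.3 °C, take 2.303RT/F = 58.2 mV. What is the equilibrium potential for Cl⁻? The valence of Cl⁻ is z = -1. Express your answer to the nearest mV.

-37 mV

E = (58.2/z) · log₁₀([Cl⁻]_out/[Cl⁻]_in) with z = -1.
For an anion, dividing by z = -1 reverses the sign.
= (58.2/-1) · log₁₀(110/25) = -58.20 · log₁₀(4.4)
= -58.20 · (0.6435) = -37.45 mV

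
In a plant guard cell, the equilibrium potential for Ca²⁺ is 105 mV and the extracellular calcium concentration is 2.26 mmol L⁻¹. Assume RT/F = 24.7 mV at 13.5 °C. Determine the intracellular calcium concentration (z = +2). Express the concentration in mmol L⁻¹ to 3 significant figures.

0.000459 mmol L⁻¹

Nernst: E = (24.7/2) · ln([out]/[in]), so ln([out]/[in]) = 105.0 × 2 / 24.7 = 8.5020.
[out]/[in] = e^(8.5020) = 4925.
[in] = 2.26 / 4925 = 0.0004589 mmol L⁻¹.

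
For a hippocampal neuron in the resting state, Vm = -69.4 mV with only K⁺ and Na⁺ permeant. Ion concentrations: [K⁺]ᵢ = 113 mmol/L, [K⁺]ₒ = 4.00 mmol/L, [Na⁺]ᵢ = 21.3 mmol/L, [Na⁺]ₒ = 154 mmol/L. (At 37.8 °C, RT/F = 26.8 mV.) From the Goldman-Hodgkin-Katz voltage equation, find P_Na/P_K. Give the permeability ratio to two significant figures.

0.029

Let α = P_Na/P_K. GHK: Vm = 26.8·ln[(Kₒ + α·Naₒ)/(Kᵢ + α·Naᵢ)].
e^(Vm/26.8) = e^(-69.4/26.8) = 0.075054
So 0.075054·(Kᵢ + α·Naᵢ) = Kₒ + α·Naₒ → α = (0.075054·113.0 − 4.0) / (154.0 − 0.075054·21.3)
α = (8.481 − 4.0) / (154.0 − 1.599) = 4.481/152.4 = 0.0294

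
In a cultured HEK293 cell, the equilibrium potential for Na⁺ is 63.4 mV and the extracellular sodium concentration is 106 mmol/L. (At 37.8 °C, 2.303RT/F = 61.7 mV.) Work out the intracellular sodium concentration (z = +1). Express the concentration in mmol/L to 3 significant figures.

9.95 mmol/L

Nernst: E = (61.7/1) · log₁₀([out]/[in]), so log₁₀([out]/[in]) = 63.4 × 1 / 61.7 = 1.0276.
[out]/[in] = 10^(1.0276) = 10.65.
[in] = 106 / 10.65 = 9.948 mmol/L.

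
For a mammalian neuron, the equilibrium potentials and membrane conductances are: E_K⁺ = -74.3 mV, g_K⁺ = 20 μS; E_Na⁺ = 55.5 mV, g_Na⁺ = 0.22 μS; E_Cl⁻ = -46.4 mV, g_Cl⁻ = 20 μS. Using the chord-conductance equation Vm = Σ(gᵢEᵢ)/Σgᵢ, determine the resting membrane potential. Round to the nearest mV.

Σ gᵢEᵢ = 20·(-74.3) + 0.22·(55.5) + 20·(-46.4) = -2401.79
Σ gᵢ = 20 + 0.22 + 20 = 40.22
Vm = -2401.79 / 40.22 = -59.72 mV

-60 mV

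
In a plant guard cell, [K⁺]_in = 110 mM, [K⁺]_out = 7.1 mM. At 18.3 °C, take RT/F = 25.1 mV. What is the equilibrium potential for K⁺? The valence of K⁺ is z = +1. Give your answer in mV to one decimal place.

-68.8 mV

E = (25.1/z) · ln([K⁺]_out/[K⁺]_in) with z = +1.
= (25.1/1) · ln(7.1/110) = 25.10 · ln(0.06455)
= 25.10 · (-2.7404) = -68.78 mV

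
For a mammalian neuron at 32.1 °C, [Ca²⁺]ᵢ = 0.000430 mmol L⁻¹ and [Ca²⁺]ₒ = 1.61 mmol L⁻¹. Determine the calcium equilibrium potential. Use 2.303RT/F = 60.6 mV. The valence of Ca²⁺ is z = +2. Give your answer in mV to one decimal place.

108.3 mV

E = (60.6/z) · log₁₀([Ca²⁺]_out/[Ca²⁺]_in) with z = +2.
= (60.6/2) · log₁₀(1.61/0.000430) = 30.30 · log₁₀(3744)
= 30.30 · (3.5734) = 108.27 mV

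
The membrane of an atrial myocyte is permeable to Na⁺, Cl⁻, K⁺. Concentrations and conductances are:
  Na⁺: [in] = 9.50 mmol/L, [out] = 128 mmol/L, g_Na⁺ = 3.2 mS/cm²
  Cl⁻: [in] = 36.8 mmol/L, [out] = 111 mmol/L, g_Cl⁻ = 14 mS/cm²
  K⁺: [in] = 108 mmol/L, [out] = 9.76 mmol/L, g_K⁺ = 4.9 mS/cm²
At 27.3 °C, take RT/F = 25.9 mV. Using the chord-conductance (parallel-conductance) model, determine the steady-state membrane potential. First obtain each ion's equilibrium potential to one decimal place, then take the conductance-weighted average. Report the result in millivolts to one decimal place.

-22.2 mV

E_Na⁺ = (25.9/1)·ln(128/9.50) = 67.4 mV
E_Cl⁻ = (25.9/-1)·ln(111/36.8) = -28.6 mV
E_K⁺ = (25.9/1)·ln(9.76/108) = -62.3 mV
Vm = (Σ gᵢEᵢ)/(Σ gᵢ) = (3.2·67.4 + 14·-28.6 + 4.9·-62.3) / (3.2 + 14 + 4.9)
= -489.99 / 22.1 = -22.17 mV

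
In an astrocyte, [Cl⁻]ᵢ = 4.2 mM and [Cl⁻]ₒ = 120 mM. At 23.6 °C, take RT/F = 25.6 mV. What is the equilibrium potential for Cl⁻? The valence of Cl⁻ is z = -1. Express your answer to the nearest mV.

E = (25.6/z) · ln([Cl⁻]_out/[Cl⁻]_in) with z = -1.
For an anion, dividing by z = -1 reverses the sign.
= (25.6/-1) · ln(120/4.2) = -25.60 · ln(28.57)
= -25.60 · (3.3524) = -85.82 mV

-86 mV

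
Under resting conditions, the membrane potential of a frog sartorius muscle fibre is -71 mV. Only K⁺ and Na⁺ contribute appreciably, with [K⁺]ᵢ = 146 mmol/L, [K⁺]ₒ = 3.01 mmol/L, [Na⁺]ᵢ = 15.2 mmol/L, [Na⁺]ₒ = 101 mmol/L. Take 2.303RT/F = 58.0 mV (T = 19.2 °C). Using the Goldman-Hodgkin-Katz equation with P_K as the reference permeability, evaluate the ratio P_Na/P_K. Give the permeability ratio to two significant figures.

0.057

Let α = P_Na/P_K. GHK: Vm = 58.0·log₁₀[(Kₒ + α·Naₒ)/(Kᵢ + α·Naᵢ)].
10^(Vm/58.0) = 10^(-71.0/58.0) = 0.059685
So 0.059685·(Kᵢ + α·Naᵢ) = Kₒ + α·Naₒ → α = (0.059685·146.0 − 3.01) / (101.0 − 0.059685·15.2)
α = (8.714 − 3.01) / (101.0 − 0.9072) = 5.704/100.1 = 0.05699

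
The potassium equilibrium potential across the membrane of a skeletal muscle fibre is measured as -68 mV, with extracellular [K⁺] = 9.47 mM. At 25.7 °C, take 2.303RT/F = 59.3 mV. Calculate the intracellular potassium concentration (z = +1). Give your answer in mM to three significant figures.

133 mM

Nernst: E = (59.3/1) · log₁₀([out]/[in]), so log₁₀([out]/[in]) = -68.0 × 1 / 59.3 = -1.1467.
[out]/[in] = 10^(-1.1467) = 0.07133.
[in] = 9.47 / 0.07133 = 132.8 mM.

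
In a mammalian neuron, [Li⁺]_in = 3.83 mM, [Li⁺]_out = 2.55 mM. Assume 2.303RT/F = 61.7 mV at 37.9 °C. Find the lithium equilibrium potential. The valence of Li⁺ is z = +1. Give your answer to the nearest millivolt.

E = (61.7/z) · log₁₀([Li⁺]_out/[Li⁺]_in) with z = +1.
= (61.7/1) · log₁₀(2.55/3.83) = 61.70 · log₁₀(0.6658)
= 61.70 · (-0.1767) = -10.90 mV

-11 mV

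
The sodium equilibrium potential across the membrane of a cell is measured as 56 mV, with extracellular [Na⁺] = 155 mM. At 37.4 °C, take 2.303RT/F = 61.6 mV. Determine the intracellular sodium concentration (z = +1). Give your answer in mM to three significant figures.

Nernst: E = (61.6/1) · log₁₀([out]/[in]), so log₁₀([out]/[in]) = 56.0 × 1 / 61.6 = 0.9091.
[out]/[in] = 10^(0.9091) = 8.111.
[in] = 155 / 8.111 = 19.11 mM.

19.1 mM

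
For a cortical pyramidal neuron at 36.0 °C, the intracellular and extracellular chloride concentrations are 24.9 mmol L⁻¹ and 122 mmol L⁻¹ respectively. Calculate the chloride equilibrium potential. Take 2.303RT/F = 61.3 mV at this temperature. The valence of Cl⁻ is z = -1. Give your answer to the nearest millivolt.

E = (61.3/z) · log₁₀([Cl⁻]_out/[Cl⁻]_in) with z = -1.
For an anion, dividing by z = -1 reverses the sign.
= (61.3/-1) · log₁₀(122/24.9) = -61.30 · log₁₀(4.9)
= -61.30 · (0.6902) = -42.31 mV

-42 mV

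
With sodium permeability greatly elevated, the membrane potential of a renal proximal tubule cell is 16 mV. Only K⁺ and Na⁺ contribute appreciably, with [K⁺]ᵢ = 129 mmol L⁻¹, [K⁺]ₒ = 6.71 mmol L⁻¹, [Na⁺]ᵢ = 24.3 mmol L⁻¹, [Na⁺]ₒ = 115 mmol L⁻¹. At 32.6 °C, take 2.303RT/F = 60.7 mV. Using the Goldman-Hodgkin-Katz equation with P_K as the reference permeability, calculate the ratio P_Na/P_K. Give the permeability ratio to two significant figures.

3.3

Let α = P_Na/P_K. GHK: Vm = 60.7·log₁₀[(Kₒ + α·Naₒ)/(Kᵢ + α·Naᵢ)].
10^(Vm/60.7) = 10^(16.0/60.7) = 1.8348
So 1.8348·(Kᵢ + α·Naᵢ) = Kₒ + α·Naₒ → α = (1.8348·129.0 − 6.71) / (115.0 − 1.8348·24.3)
α = (236.7 − 6.71) / (115.0 − 44.59) = 230/70.41 = 3.266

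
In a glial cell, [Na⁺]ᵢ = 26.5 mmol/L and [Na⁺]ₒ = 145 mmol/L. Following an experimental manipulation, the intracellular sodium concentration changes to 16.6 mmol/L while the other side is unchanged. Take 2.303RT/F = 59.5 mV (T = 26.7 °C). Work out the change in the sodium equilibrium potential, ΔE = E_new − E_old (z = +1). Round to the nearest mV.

12 mV

E_old = (59.5/1)·log₁₀(145/26.5) = 43.92 mV
E_new = (59.5/1)·log₁₀(145/16.6) = 56.00 mV
ΔE = 56.00 − (43.92) = 12.09 mV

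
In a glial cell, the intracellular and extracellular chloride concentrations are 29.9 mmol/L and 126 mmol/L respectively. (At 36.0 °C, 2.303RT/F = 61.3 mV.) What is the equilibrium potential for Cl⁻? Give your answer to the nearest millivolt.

E = (61.3/z) · log₁₀([Cl⁻]_out/[Cl⁻]_in) with z = -1.
For an anion, dividing by z = -1 reverses the sign.
= (61.3/-1) · log₁₀(126/29.9) = -61.30 · log₁₀(4.214)
= -61.30 · (0.6247) = -38.29 mV

-38 mV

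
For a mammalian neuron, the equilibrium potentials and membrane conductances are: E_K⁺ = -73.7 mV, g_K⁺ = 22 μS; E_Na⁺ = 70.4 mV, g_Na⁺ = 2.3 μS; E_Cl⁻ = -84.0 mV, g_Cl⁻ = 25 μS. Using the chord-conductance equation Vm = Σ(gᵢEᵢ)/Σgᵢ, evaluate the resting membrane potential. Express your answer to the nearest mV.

Σ gᵢEᵢ = 22·(-73.7) + 2.3·(70.4) + 25·(-84.0) = -3559.48
Σ gᵢ = 22 + 2.3 + 25 = 49.3
Vm = -3559.48 / 49.3 = -72.20 mV

-72 mV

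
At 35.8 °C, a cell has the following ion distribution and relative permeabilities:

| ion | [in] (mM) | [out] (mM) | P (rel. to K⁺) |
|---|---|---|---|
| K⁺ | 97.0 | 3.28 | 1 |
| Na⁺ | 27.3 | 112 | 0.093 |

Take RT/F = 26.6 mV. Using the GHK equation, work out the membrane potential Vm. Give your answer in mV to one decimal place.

-52.8 mV

Vm = 26.6 · ln[(Σ P·[cation]ₒ + Σ P·[anion]ᵢ) / (Σ P·[cation]ᵢ + Σ P·[anion]ₒ)]
Numerator = 1×3.28 + 0.093×112 = 13.7
Denominator = 1×97.0 + 0.093×27.3 = 99.54
Vm = 26.6 · ln(0.13759) = 26.6 × (-1.9834) = -52.76 mV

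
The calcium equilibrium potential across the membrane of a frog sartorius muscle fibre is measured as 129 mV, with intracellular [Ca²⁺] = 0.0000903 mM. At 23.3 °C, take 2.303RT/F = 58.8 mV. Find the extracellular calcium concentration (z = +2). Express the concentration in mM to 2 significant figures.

Nernst: E = (58.8/2) · log₁₀([out]/[in]), so log₁₀([out]/[in]) = 129.0 × 2 / 58.8 = 4.3878.
[out]/[in] = 10^(4.3878) = 2.442e+04.
[out] = 2.442e+04 × 0.0000903 = 2.205 mM.

2.2 mM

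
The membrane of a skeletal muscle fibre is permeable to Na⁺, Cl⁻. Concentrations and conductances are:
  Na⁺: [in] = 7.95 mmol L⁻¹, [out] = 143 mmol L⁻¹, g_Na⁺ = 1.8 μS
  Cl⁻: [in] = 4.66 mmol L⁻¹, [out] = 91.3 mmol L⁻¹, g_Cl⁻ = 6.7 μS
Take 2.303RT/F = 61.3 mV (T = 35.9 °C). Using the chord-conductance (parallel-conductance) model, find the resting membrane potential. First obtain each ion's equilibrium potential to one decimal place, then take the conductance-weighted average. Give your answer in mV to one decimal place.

E_Na⁺ = (61.3/1)·log₁₀(143/7.95) = 76.9 mV
E_Cl⁻ = (61.3/-1)·log₁₀(91.3/4.66) = -79.2 mV
Vm = (Σ gᵢEᵢ)/(Σ gᵢ) = (1.8·76.9 + 6.7·-79.2) / (1.8 + 6.7)
= -392.22 / 8.5 = -46.14 mV

-46.1 mV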